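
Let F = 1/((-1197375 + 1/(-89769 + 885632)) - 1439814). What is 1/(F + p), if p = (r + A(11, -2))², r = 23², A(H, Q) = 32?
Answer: 2098841149106/660549385286993563 ≈ 3.1774e-6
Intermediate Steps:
r = 529
F = -795863/2098841149106 (F = 1/((-1197375 + 1/795863) - 1439814) = 1/(-952946459624/795863 - 1439814) = 1/(-2098841149106/795863) = -795863/2098841149106 ≈ -3.7919e-7)
p = 314721 (p = (529 + 32)² = 561² = 314721)
1/(F + p) = 1/(-795863/2098841149106 + 314721) = 1/(660549385286993563/2098841149106) = 2098841149106/660549385286993563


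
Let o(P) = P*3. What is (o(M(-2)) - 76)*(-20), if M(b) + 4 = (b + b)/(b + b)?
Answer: 1700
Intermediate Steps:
M(b) = -3 (M(b) = -4 + (b + b)/(b + b) = -4 + (2*b)/((2*b)) = -4 + (2*b)*(1/(2*b)) = -4 + 1 = -3)
o(P) = 3*P
(o(M(-2)) - 76)*(-20) = (3*(-3) - 76)*(-20) = (-9 - 76)*(-20) = -85*(-20) = 1700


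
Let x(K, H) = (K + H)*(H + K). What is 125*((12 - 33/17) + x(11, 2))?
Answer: 380500/17 ≈ 22382.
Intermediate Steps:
x(K, H) = (H + K)**2 (x(K, H) = (H + K)*(H + K) = (H + K)**2)
125*((12 - 33/17) + x(11, 2)) = 125*((12 - 33/17) + (2 + 11)**2) = 125*((12 - 33/17) + 13**2) = 125*((12 - 1*33/17) + 169) = 125*((12 - 33/17) + 169) = 125*(171/17 + 169) = 125*(3044/17) = 380500/17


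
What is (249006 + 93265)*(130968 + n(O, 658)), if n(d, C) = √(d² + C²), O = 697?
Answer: 44826548328 + 342271*√918773 ≈ 4.5155e+10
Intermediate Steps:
n(d, C) = √(C² + d²)
(249006 + 93265)*(130968 + n(O, 658)) = (249006 + 93265)*(130968 + √(658² + 697²)) = 342271*(130968 + √(432964 + 485809)) = 342271*(130968 + √918773) = 44826548328 + 342271*√918773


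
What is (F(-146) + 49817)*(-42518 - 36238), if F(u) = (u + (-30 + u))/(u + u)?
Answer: -286413638454/73 ≈ -3.9235e+9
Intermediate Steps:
F(u) = (-30 + 2*u)/(2*u) (F(u) = (-30 + 2*u)/((2*u)) = (-30 + 2*u)*(1/(2*u)) = (-30 + 2*u)/(2*u))
(F(-146) + 49817)*(-42518 - 36238) = ((-15 - 146)/(-146) + 49817)*(-42518 - 36238) = (-1/146*(-161) + 49817)*(-78756) = (161/146 + 49817)*(-78756) = (7273443/146)*(-78756) = -286413638454/73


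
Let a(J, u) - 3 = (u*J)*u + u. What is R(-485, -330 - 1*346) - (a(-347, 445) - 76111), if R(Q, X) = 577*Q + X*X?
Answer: 68967469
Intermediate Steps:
a(J, u) = 3 + u + J*u**2 (a(J, u) = 3 + ((u*J)*u + u) = 3 + ((J*u)*u + u) = 3 + (J*u**2 + u) = 3 + (u + J*u**2) = 3 + u + J*u**2)
R(Q, X) = X**2 + 577*Q (R(Q, X) = 577*Q + X**2 = X**2 + 577*Q)
R(-485, -330 - 1*346) - (a(-347, 445) - 76111) = ((-330 - 1*346)**2 + 577*(-485)) - ((3 + 445 - 347*445**2) - 76111) = ((-330 - 346)**2 - 279845) - ((3 + 445 - 347*198025) - 76111) = ((-676)**2 - 279845) - ((3 + 445 - 68714675) - 76111) = (456976 - 279845) - (-68714227 - 76111) = 177131 - 1*(-68790338) = 177131 + 68790338 = 68967469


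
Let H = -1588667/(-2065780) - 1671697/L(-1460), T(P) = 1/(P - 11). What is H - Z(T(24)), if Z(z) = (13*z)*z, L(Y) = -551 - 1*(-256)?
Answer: 1795965604217/316890652 ≈ 5667.5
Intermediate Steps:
L(Y) = -295 (L(Y) = -551 + 256 = -295)
T(P) = 1/(-11 + P)
Z(z) = 13*z²
H = 138153075417/24376204 (H = -1588667/(-2065780) - 1671697/(-295) = -1588667*(-1/2065780) - 1671697*(-1/295) = 1588667/2065780 + 1671697/295 = 138153075417/24376204 ≈ 5667.5)
H - Z(T(24)) = 138153075417/24376204 - 13*(1/(-11 + 24))² = 138153075417/24376204 - 13*(1/13)² = 138153075417/24376204 - 13/169 = 138153075417/24376204 - 1*1/13 = 138153075417/24376204 - 1/13 = 1795965604217/316890652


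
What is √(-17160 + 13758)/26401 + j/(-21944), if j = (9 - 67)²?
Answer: -841/5486 + 9*I*√42/26401 ≈ -0.1533 + 0.0022093*I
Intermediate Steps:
j = 3364 (j = (-58)² = 3364)
√(-17160 + 13758)/26401 + j/(-21944) = √(-17160 + 13758)/26401 + 3364/(-21944) = √(-3402)*(1/26401) + 3364*(-1/21944) = (9*I*√42)*(1/26401) - 841/5486 = 9*I*√42/26401 - 841/5486 = -841/5486 + 9*I*√42/26401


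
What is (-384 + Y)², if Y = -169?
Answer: 305809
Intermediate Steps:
(-384 + Y)² = (-384 - 169)² = (-553)² = 305809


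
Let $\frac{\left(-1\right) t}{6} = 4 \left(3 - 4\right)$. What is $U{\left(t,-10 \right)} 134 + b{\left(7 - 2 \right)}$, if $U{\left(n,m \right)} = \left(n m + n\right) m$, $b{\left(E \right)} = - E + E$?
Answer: $289440$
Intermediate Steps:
$t = 24$ ($t = - 6 \cdot 4 \left(3 - 4\right) = - 6 \cdot 4 \left(-1\right) = \left(-6\right) \left(-4\right) = 24$)
$b{\left(E \right)} = 0$
$U{\left(n,m \right)} = m \left(n + m n\right)$ ($U{\left(n,m \right)} = \left(m n + n\right) m = \left(n + m n\right) m = m \left(n + m n\right)$)
$U{\left(t,-10 \right)} 134 + b{\left(7 - 2 \right)} = \left(-10\right) 24 \left(1 - 10\right) 134 + 0 = \left(-10\right) 24 \left(-9\right) 134 + 0 = 2160 \cdot 134 + 0 = 289440 + 0 = 289440$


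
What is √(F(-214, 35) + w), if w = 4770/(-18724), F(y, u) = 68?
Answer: √5937670622/9362 ≈ 8.2307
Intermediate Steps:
w = -2385/9362 (w = 4770*(-1/18724) = -2385/9362 ≈ -0.25475)
√(F(-214, 35) + w) = √(68 - 2385/9362) = √(634231/9362) = √5937670622/9362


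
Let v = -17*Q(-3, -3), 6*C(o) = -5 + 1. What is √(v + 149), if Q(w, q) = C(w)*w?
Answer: √115 ≈ 10.724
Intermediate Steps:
C(o) = -⅔ (C(o) = (-5 + 1)/6 = (⅙)*(-4) = -⅔)
Q(w, q) = -2*w/3
v = -34 (v = -(-34)*(-3)/3 = -17*2 = -34)
√(v + 149) = √(-34 + 149) = √115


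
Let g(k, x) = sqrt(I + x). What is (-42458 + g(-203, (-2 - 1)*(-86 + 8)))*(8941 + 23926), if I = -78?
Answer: -1395467086 + 65734*sqrt(39) ≈ -1.3951e+9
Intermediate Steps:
g(k, x) = sqrt(-78 + x)
(-42458 + g(-203, (-2 - 1)*(-86 + 8)))*(8941 + 23926) = (-42458 + sqrt(-78 + (-2 - 1)*(-86 + 8)))*(8941 + 23926) = (-42458 + sqrt(-78 - 3*(-78)))*32867 = (-42458 + sqrt(-78 + 234))*32867 = (-42458 + sqrt(156))*32867 = (-42458 + 2*sqrt(39))*32867 = -1395467086 + 65734*sqrt(39)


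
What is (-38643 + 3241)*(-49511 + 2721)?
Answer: 1656459580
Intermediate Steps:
(-38643 + 3241)*(-49511 + 2721) = -35402*(-46790) = 1656459580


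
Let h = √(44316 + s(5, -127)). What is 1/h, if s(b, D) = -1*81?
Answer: √4915/14745 ≈ 0.0047546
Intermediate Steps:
s(b, D) = -81
h = 3*√4915 (h = √(44316 - 81) = √44235 = 3*√4915 ≈ 210.32)
1/h = 1/(3*√4915) = √4915/14745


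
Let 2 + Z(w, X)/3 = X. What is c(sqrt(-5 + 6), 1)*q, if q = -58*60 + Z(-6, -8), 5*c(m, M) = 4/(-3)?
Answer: 936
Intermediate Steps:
Z(w, X) = -6 + 3*X
c(m, M) = -4/15 (c(m, M) = (4/(-3))/5 = (4*(-1/3))/5 = (1/5)*(-4/3) = -4/15)
q = -3510 (q = -58*60 + (-6 + 3*(-8)) = -3480 + (-6 - 24) = -3480 - 30 = -3510)
c(sqrt(-5 + 6), 1)*q = -4/15*(-3510) = 936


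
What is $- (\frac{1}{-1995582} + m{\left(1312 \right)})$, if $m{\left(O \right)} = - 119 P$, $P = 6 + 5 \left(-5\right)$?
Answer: $- \frac{4512010901}{1995582} \approx -2261.0$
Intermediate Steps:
$P = -19$ ($P = 6 - 25 = -19$)
$m{\left(O \right)} = 2261$ ($m{\left(O \right)} = \left(-119\right) \left(-19\right) = 2261$)
$- (\frac{1}{-1995582} + m{\left(1312 \right)}) = - (\frac{1}{-1995582} + 2261) = - (- \frac{1}{1995582} + 2261) = \left(-1\right) \frac{4512010901}{1995582} = - \frac{4512010901}{1995582}$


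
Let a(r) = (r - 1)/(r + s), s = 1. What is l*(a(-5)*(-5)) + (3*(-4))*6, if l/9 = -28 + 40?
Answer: -882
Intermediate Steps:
a(r) = (-1 + r)/(1 + r) (a(r) = (r - 1)/(r + 1) = (-1 + r)/(1 + r))
l = 108 (l = 9*(-28 + 40) = 9*12 = 108)
l*(a(-5)*(-5)) + (3*(-4))*6 = 108*(((-1 - 5)/(1 - 5))*(-5)) + (3*(-4))*6 = 108*((-6/(-4))*(-5)) - 12*6 = 108*(-¼*(-6)*(-5)) - 72 = 108*((3/2)*(-5)) - 72 = 108*(-15/2) - 72 = -810 - 72 = -882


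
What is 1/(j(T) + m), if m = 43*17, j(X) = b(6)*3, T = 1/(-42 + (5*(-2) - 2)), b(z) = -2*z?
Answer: 1/695 ≈ 0.0014388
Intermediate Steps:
T = -1/54 (T = 1/(-42 + (-10 - 2)) = 1/(-42 - 12) = 1/(-54) = -1/54 ≈ -0.018519)
j(X) = -36 (j(X) = -2*6*3 = -12*3 = -36)
m = 731
1/(j(T) + m) = 1/(-36 + 731) = 1/695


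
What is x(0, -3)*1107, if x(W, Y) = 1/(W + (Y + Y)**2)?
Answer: 123/4 ≈ 30.750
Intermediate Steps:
x(W, Y) = 1/(W + 4*Y**2) (x(W, Y) = 1/(W + (2*Y)**2) = 1/(W + 4*Y**2))
x(0, -3)*1107 = 1107/(0 + 4*(-3)**2) = 1107/(0 + 4*9) = 1107/(0 + 36) = 1107/36 = (1/36)*1107 = 123/4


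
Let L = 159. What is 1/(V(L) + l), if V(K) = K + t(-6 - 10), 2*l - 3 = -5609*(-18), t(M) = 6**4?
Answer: 2/103875 ≈ 1.9254e-5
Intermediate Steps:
t(M) = 1296
l = 100965/2 (l = 3/2 + (-5609*(-18))/2 = 3/2 + (1/2)*100962 = 3/2 + 50481 = 100965/2 ≈ 50483.)
V(K) = 1296 + K (V(K) = K + 1296 = 1296 + K)
1/(V(L) + l) = 1/((1296 + 159) + 100965/2) = 1/(1455 + 100965/2) = 1/(103875/2) = 2/103875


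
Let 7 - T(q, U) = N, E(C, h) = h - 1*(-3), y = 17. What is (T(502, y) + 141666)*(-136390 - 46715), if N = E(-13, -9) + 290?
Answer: -25889032845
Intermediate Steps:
E(C, h) = 3 + h (E(C, h) = h + 3 = 3 + h)
N = 284 (N = (3 - 9) + 290 = -6 + 290 = 284)
T(q, U) = -277 (T(q, U) = 7 - 1*284 = 7 - 284 = -277)
(T(502, y) + 141666)*(-136390 - 46715) = (-277 + 141666)*(-136390 - 46715) = 141389*(-183105) = -25889032845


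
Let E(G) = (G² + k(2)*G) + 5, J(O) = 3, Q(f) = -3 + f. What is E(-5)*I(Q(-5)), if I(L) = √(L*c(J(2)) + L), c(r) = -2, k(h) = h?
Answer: 40*√2 ≈ 56.569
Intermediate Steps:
E(G) = 5 + G² + 2*G (E(G) = (G² + 2*G) + 5 = 5 + G² + 2*G)
I(L) = √(-L) (I(L) = √(L*(-2) + L) = √(-2*L + L) = √(-L))
E(-5)*I(Q(-5)) = (5 + (-5)² + 2*(-5))*√(-(-3 - 5)) = (5 + 25 - 10)*√(-1*(-8)) = 20*√8 = 20*(2*√2) = 40*√2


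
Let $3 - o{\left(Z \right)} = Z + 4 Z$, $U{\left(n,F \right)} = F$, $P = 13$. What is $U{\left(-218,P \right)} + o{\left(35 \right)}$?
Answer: $-159$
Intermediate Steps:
$o{\left(Z \right)} = 3 - 5 Z$ ($o{\left(Z \right)} = 3 - \left(Z + 4 Z\right) = 3 - 5 Z$)
$U{\left(-218,P \right)} + o{\left(35 \right)} = 13 + \left(3 - 175\right) = 13 - 172 = -159$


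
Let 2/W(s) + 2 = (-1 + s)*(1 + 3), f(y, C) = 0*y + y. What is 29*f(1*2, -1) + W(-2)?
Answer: 405/7 ≈ 57.857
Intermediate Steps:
f(y, C) = y (f(y, C) = 0 + y = y)
W(s) = 2/(-6 + 4*s) (W(s) = 2/(-2 + (-1 + s)*(1 + 3)) = 2/(-2 + (-1 + s)*4) = 2/(-2 + (-4 + 4*s)) = 2/(-6 + 4*s))
29*f(1*2, -1) + W(-2) = 29*(1*2) + 1/(-3 + 2*(-2)) = 29*2 + 1/(-3 - 4) = 58 + 1/(-7) = 58 - ⅐ = 405/7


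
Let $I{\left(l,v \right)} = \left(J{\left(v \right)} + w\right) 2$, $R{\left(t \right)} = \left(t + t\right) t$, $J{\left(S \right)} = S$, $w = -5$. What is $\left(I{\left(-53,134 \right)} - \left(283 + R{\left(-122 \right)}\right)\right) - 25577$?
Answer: $-55370$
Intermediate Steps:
$R{\left(t \right)} = 2 t^{2}$ ($R{\left(t \right)} = 2 t t = 2 t^{2}$)
$I{\left(l,v \right)} = -10 + 2 v$ ($I{\left(l,v \right)} = \left(v - 5\right) 2 = \left(-5 + v\right) 2 = -10 + 2 v$)
$\left(I{\left(-53,134 \right)} - \left(283 + R{\left(-122 \right)}\right)\right) - 25577 = \left(\left(-10 + 2 \cdot 134\right) - \left(283 + 2 \left(-122\right)^{2}\right)\right) - 25577 = \left(\left(-10 + 268\right) - \left(283 + 2 \cdot 14884\right)\right) - 25577 = \left(258 - 30051\right) - 25577 = -29793 - 25577 = -55370$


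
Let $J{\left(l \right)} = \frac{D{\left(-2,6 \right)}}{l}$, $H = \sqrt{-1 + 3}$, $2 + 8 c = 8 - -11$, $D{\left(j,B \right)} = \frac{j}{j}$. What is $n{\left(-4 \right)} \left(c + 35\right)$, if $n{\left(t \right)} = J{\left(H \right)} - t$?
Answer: $\frac{297}{2} + \frac{297 \sqrt{2}}{16} \approx 174.75$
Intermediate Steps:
$D{\left(j,B \right)} = 1$
$c = \frac{17}{8}$ ($c = - \frac{1}{4} + \frac{8 - -11}{8} = - \frac{1}{4} + \frac{8 + 11}{8} = - \frac{1}{4} + \frac{1}{8} \cdot 19 = - \frac{1}{4} + \frac{19}{8} = \frac{17}{8} \approx 2.125$)
$H = \sqrt{2} \approx 1.4142$
$J{\left(l \right)} = \frac{1}{l}$ ($J{\left(l \right)} = 1 \frac{1}{l} = \frac{1}{l}$)
$n{\left(t \right)} = \frac{\sqrt{2}}{2} - t$ ($n{\left(t \right)} = \frac{1}{\sqrt{2}} - t = \frac{\sqrt{2}}{2} - t$)
$n{\left(-4 \right)} \left(c + 35\right) = \left(\frac{\sqrt{2}}{2} - -4\right) \left(\frac{17}{8} + 35\right) = \left(\frac{\sqrt{2}}{2} + 4\right) \frac{297}{8} = \left(4 + \frac{\sqrt{2}}{2}\right) \frac{297}{8} = \frac{297}{2} + \frac{297 \sqrt{2}}{16}$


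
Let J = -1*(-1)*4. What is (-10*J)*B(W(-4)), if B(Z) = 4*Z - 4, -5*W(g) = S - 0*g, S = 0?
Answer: 160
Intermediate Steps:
J = 4 (J = 1*4 = 4)
W(g) = 0 (W(g) = -(0 - 0*g)/5 = -(0 - 1*0)/5 = -(0 + 0)/5 = -⅕*0 = 0)
B(Z) = -4 + 4*Z
(-10*J)*B(W(-4)) = (-10*4)*(-4 + 4*0) = -40*(-4 + 0) = -40*(-4) = 160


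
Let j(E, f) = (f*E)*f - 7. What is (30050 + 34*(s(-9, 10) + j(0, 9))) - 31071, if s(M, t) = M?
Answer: -1565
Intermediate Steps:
j(E, f) = -7 + E*f² (j(E, f) = (E*f)*f - 7 = E*f² - 7 = -7 + E*f²)
(30050 + 34*(s(-9, 10) + j(0, 9))) - 31071 = (30050 + 34*(-9 + (-7 + 0*9²))) - 31071 = (30050 + 34*(-9 + (-7 + 0*81))) - 31071 = (30050 + 34*(-9 + (-7 + 0))) - 31071 = (30050 + 34*(-9 - 7)) - 31071 = (30050 + 34*(-16)) - 31071 = (30050 - 544) - 31071 = 29506 - 31071 = -1565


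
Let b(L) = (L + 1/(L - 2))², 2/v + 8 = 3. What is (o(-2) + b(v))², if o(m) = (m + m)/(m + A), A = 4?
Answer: 23030401/12960000 ≈ 1.7770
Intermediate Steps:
v = -⅖ (v = 2/(-8 + 3) = 2/(-5) = 2*(-⅕) = -⅖ ≈ -0.40000)
o(m) = 2*m/(4 + m) (o(m) = (m + m)/(m + 4) = (2*m)/(4 + m) = 2*m/(4 + m))
b(L) = (L + 1/(-2 + L))²
(o(-2) + b(v))² = (2*(-2)/(4 - 2) + (1 + (-⅖)² - 2*(-⅖))²/(-2 - ⅖)²)² = (2*(-2)/2 + (1 + 4/25 + ⅘)²/(-12/5)²)² = (2*(-2)*(½) + 25*(49/25)²/144)² = (-2 + (25/144)*(2401/625))² = (-2 + 2401/3600)² = (-4799/3600)² = 23030401/12960000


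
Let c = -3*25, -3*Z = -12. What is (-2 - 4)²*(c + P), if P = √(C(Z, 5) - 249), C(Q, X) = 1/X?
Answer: -2700 + 72*I*√1555/5 ≈ -2700.0 + 567.84*I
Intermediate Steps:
Z = 4 (Z = -⅓*(-12) = 4)
c = -75
P = 2*I*√1555/5 (P = √(1/5 - 249) = √(⅕ - 249) = √(-1244/5) = 2*I*√1555/5 ≈ 15.773*I)
(-2 - 4)²*(c + P) = (-2 - 4)²*(-75 + 2*I*√1555/5) = (-6)²*(-75 + 2*I*√1555/5) = 36*(-75 + 2*I*√1555/5) = -2700 + 72*I*√1555/5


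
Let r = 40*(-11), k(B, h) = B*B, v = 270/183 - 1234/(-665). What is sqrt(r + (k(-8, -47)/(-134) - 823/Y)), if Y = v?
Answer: I*sqrt(14088246743987031)/4526654 ≈ 26.221*I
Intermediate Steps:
v = 135124/40565 (v = 270*(1/183) - 1234*(-1/665) = 90/61 + 1234/665 = 135124/40565 ≈ 3.3310)
k(B, h) = B**2
r = -440
Y = 135124/40565 ≈ 3.3310
sqrt(r + (k(-8, -47)/(-134) - 823/Y)) = sqrt(-440 + ((-8)**2/(-134) - 823/135124/40565)) = sqrt(-440 + (64*(-1/134) - 823*40565/135124)) = sqrt(-440 + (-32/67 - 33384995/135124)) = sqrt(-440 - 2241118633/9053308) = sqrt(-6224574153/9053308) = I*sqrt(14088246743987031)/4526654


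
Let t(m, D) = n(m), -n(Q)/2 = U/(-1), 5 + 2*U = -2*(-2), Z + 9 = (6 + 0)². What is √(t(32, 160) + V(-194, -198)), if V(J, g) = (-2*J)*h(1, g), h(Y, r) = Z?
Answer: 5*√419 ≈ 102.35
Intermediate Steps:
Z = 27 (Z = -9 + (6 + 0)² = -9 + 6² = -9 + 36 = 27)
h(Y, r) = 27
U = -½ (U = -5/2 + (-2*(-2))/2 = -5/2 + (½)*4 = -5/2 + 2 = -½ ≈ -0.50000)
n(Q) = -1 (n(Q) = -(-1)/(-1) = -(-1)*(-1) = -2*½ = -1)
V(J, g) = -54*J (V(J, g) = -2*J*27 = -54*J)
t(m, D) = -1
√(t(32, 160) + V(-194, -198)) = √(-1 - 54*(-194)) = √(-1 + 10476) = √10475 = 5*√419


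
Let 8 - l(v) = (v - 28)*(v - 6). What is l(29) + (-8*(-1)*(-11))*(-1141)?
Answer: 100393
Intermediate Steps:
l(v) = 8 - (-28 + v)*(-6 + v) (l(v) = 8 - (v - 28)*(v - 6) = 8 - (-28 + v)*(-6 + v))
l(29) + (-8*(-1)*(-11))*(-1141) = (-160 - 1*29**2 + 34*29) + (-8*(-1)*(-11))*(-1141) = (-160 - 1*841 + 986) + (8*(-11))*(-1141) = (-160 - 841 + 986) - 88*(-1141) = -15 + 100408 = 100393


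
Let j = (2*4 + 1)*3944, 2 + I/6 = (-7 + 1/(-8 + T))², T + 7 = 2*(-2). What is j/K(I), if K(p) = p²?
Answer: 64248253/148505378 ≈ 0.43263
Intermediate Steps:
T = -11 (T = -7 + 2*(-2) = -7 - 4 = -11)
I = 103404/361 (I = -12 + 6*(-7 + 1/(-8 - 11))² = -12 + 6*(-7 + 1/(-19))² = -12 + 6*(-7 - 1/19)² = -12 + 6*(-134/19)² = -12 + 6*(17956/361) = -12 + 107736/361 = 103404/361 ≈ 286.44)
j = 35496 (j = (8 + 1)*3944 = 9*3944 = 35496)
j/K(I) = 35496/((103404/361)²) = 35496/(10692387216/130321) = 35496*(130321/10692387216) = 64248253/148505378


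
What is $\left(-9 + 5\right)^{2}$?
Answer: $16$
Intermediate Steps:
$\left(-9 + 5\right)^{2} = \left(-4\right)^{2} = 16$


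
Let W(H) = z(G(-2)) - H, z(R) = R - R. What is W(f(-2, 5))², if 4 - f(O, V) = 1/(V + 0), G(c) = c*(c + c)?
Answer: 361/25 ≈ 14.440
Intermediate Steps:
G(c) = 2*c² (G(c) = c*(2*c) = 2*c²)
f(O, V) = 4 - 1/V (f(O, V) = 4 - 1/(V + 0) = 4 - 1/V)
z(R) = 0
W(H) = -H (W(H) = 0 - H = -H)
W(f(-2, 5))² = (-(4 - 1/5))² = (-(4 - 1*⅕))² = (-(4 - ⅕))² = (-1*19/5)² = (-19/5)² = 361/25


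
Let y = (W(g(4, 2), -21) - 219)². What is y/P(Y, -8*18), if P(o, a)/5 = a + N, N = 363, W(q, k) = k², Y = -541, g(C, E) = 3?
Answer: 16428/365 ≈ 45.008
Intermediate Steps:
P(o, a) = 1815 + 5*a (P(o, a) = 5*(a + 363) = 5*(363 + a) = 1815 + 5*a)
y = 49284 (y = ((-21)² - 219)² = (441 - 219)² = 222² = 49284)
y/P(Y, -8*18) = 49284/(1815 + 5*(-8*18)) = 49284/(1815 + 5*(-144)) = 49284/(1815 - 720) = 49284/1095 = 49284*(1/1095) = 16428/365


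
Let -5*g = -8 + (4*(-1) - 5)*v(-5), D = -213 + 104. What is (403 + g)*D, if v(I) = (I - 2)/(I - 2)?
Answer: -221488/5 ≈ -44298.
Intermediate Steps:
D = -109
v(I) = 1 (v(I) = (-2 + I)/(-2 + I) = 1)
g = 17/5 (g = -(-8 + (4*(-1) - 5)*1)/5 = -(-8 + (-4 - 5)*1)/5 = -(-8 - 9*1)/5 = -(-8 - 9)/5 = -⅕*(-17) = 17/5 ≈ 3.4000)
(403 + g)*D = (403 + 17/5)*(-109) = (2032/5)*(-109) = -221488/5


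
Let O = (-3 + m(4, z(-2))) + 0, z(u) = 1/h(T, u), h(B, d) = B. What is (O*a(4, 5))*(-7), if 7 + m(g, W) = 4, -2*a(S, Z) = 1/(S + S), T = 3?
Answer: -21/8 ≈ -2.6250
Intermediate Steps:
a(S, Z) = -1/(4*S) (a(S, Z) = -1/(2*(S + S)) = -1/(2*S)/2 = -1/(4*S))
z(u) = ⅓ (z(u) = 1/3 = ⅓)
m(g, W) = -3 (m(g, W) = -7 + 4 = -3)
O = -6 (O = (-3 - 3) + 0 = -6 + 0 = -6)
(O*a(4, 5))*(-7) = -(-3)/(2*4)*(-7) = -6*(-1/16)*(-7) = (3/8)*(-7) = -21/8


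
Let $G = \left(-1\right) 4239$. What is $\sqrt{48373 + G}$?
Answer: $\sqrt{44134} \approx 210.08$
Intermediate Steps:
$G = -4239$
$\sqrt{48373 + G} = \sqrt{48373 - 4239} = \sqrt{44134}$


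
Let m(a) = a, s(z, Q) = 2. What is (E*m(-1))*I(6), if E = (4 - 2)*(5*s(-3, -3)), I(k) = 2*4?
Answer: -160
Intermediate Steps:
I(k) = 8
E = 20 (E = (4 - 2)*(5*2) = 2*10 = 20)
(E*m(-1))*I(6) = (20*(-1))*8 = -20*8 = -160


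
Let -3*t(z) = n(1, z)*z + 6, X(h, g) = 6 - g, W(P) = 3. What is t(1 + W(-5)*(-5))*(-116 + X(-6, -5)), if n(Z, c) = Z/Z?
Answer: -280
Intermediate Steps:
n(Z, c) = 1
t(z) = -2 - z/3 (t(z) = -(1*z + 6)/3 = -(z + 6)/3 = -(6 + z)/3 = -2 - z/3)
t(1 + W(-5)*(-5))*(-116 + X(-6, -5)) = (-2 - (1 + 3*(-5))/3)*(-116 + (6 - 1*(-5))) = (-2 - (1 - 15)/3)*(-116 + (6 + 5)) = (-2 - ⅓*(-14))*(-116 + 11) = (-2 + 14/3)*(-105) = (8/3)*(-105) = -280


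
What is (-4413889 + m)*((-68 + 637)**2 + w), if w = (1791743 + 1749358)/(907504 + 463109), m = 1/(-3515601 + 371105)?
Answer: -1026512042659298703909555/718314516008 ≈ -1.4291e+12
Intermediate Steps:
m = -1/3144496 (m = 1/(-3144496) = -1/3144496 ≈ -3.1802e-7)
w = 1180367/456871 (w = 3541101/1370613 = 3541101*(1/1370613) = 1180367/456871 ≈ 2.5836)
(-4413889 + m)*((-68 + 637)**2 + w) = (-4413889 - 1/3144496)*((-68 + 637)**2 + 1180367/456871) = -13879456304945*(569**2 + 1180367/456871)/3144496 = -13879456304945*(323761 + 1180367/456871)/3144496 = -13879456304945/3144496*147918192198/456871 = -1026512042659298703909555/718314516008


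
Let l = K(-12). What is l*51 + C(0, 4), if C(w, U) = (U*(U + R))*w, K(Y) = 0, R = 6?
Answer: 0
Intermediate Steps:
l = 0
C(w, U) = U*w*(6 + U) (C(w, U) = (U*(U + 6))*w = (U*(6 + U))*w = U*w*(6 + U))
l*51 + C(0, 4) = 0*51 + 4*0*(6 + 4) = 0 + 4*0*10 = 0 + 0 = 0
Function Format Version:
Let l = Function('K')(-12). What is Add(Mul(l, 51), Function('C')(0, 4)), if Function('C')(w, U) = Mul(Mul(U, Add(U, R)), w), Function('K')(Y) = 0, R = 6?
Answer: 0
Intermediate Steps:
l = 0
Function('C')(w, U) = Mul(U, w, Add(6, U)) (Function('C')(w, U) = Mul(Mul(U, Add(U, 6)), w) = Mul(Mul(U, Add(6, U)), w) = Mul(U, w, Add(6, U)))
Add(Mul(l, 51), Function('C')(0, 4)) = Add(Mul(0, 51), Mul(4, 0, Add(6, 4))) = Add(0, Mul(4, 0, 10)) = Add(0, 0) = 0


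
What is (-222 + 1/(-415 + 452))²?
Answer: 67453369/1369 ≈ 49272.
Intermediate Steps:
(-222 + 1/(-415 + 452))² = (-222 + 1/37)² = (-8213/37)² = 67453369/1369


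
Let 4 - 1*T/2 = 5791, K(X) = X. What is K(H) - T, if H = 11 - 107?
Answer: 11478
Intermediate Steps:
H = -96
T = -11574 (T = 8 - 2*5791 = 8 - 11582 = -11574)
K(H) - T = -96 - 1*(-11574) = -96 + 11574 = 11478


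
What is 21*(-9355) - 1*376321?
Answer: -572776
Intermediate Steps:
21*(-9355) - 1*376321 = -196455 - 376321 = -572776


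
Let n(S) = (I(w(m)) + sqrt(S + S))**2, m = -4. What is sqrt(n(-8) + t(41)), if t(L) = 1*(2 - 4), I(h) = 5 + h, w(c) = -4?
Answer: sqrt(-17 + 8*I) ≈ 0.94559 + 4.2301*I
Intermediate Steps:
t(L) = -2 (t(L) = 1*(-2) = -2)
n(S) = (1 + sqrt(2)*sqrt(S))**2 (n(S) = ((5 - 4) + sqrt(S + S))**2 = (1 + sqrt(2*S))**2 = (1 + sqrt(2)*sqrt(S))**2)
sqrt(n(-8) + t(41)) = sqrt((1 + sqrt(2)*sqrt(-8))**2 - 2) = sqrt((1 + sqrt(2)*(2*I*sqrt(2)))**2 - 2) = sqrt((1 + 4*I)**2 - 2) = sqrt(-2 + (1 + 4*I)**2)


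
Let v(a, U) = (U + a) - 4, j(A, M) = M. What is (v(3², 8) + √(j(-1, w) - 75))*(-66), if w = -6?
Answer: -858 - 594*I ≈ -858.0 - 594.0*I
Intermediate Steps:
v(a, U) = -4 + U + a
(v(3², 8) + √(j(-1, w) - 75))*(-66) = ((-4 + 8 + 3²) + √(-6 - 75))*(-66) = ((-4 + 8 + 9) + √(-81))*(-66) = (13 + 9*I)*(-66) = -858 - 594*I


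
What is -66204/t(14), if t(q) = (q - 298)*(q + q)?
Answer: 16551/1988 ≈ 8.3255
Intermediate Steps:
t(q) = 2*q*(-298 + q) (t(q) = (-298 + q)*(2*q) = 2*q*(-298 + q))
-66204/t(14) = -66204*1/(28*(-298 + 14)) = -66204/(2*14*(-284)) = -66204/(-7952) = -66204*(-1/7952) = 16551/1988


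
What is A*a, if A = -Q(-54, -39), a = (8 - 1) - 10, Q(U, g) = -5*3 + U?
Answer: -207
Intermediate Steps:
Q(U, g) = -15 + U
a = -3 (a = 7 - 10 = -3)
A = 69 (A = -(-15 - 54) = -1*(-69) = 69)
A*a = 69*(-3) = -207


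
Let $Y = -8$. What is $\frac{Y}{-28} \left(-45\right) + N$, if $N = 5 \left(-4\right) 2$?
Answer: $- \frac{370}{7} \approx -52.857$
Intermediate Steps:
$N = -40$ ($N = \left(-20\right) 2 = -40$)
$\frac{Y}{-28} \left(-45\right) + N = - \frac{8}{-28} \left(-45\right) - 40 = \left(-8\right) \left(- \frac{1}{28}\right) \left(-45\right) - 40 = \frac{2}{7} \left(-45\right) - 40 = - \frac{90}{7} - 40 = - \frac{370}{7}$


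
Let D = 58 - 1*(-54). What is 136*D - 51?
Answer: 15181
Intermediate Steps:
D = 112 (D = 58 + 54 = 112)
136*D - 51 = 136*112 - 51 = 15232 - 51 = 15181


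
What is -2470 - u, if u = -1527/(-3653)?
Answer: -9024437/3653 ≈ -2470.4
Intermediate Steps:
u = 1527/3653 (u = -1527*(-1/3653) = 1527/3653 ≈ 0.41801)
-2470 - u = -2470 - 1*1527/3653 = -2470 - 1527/3653 = -9024437/3653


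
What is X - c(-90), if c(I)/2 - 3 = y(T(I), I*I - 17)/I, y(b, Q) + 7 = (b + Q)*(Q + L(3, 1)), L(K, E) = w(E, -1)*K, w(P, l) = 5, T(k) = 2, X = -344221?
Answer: 49982108/45 ≈ 1.1107e+6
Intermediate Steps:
L(K, E) = 5*K
y(b, Q) = -7 + (15 + Q)*(Q + b) (y(b, Q) = -7 + (b + Q)*(Q + 5*3) = -7 + (Q + b)*(Q + 15) = -7 + (Q + b)*(15 + Q) = -7 + (15 + Q)*(Q + b))
c(I) = 6 + 2*(-266 + (-17 + I²)² + 17*I²)/I (c(I) = 6 + 2*((-7 + (I*I - 17)² + 15*(I*I - 17) + 15*2 + (I*I - 17)*2)/I) = 6 + 2*((-7 + (I² - 17)² + 15*(I² - 17) + 30 + (I² - 17)*2)/I) = 6 + 2*((-7 + (-17 + I²)² + 15*(-17 + I²) + 30 + (-17 + I²)*2)/I) = 6 + 2*((-7 + (-17 + I²)² + (-255 + 15*I²) + 30 + (-34 + 2*I²))/I) = 6 + 2*((-266 + (-17 + I²)² + 17*I²)/I) = 6 + 2*(-266 + (-17 + I²)² + 17*I²)/I)
X - c(-90) = -344221 - (6 - 34*(-90) + 2*(-90)³ + 46/(-90)) = -344221 - (6 + 3060 + 2*(-729000) + 46*(-1/90)) = -344221 - (6 + 3060 - 1458000 - 23/45) = -344221 - 1*(-65472053/45) = -344221 + 65472053/45 = 49982108/45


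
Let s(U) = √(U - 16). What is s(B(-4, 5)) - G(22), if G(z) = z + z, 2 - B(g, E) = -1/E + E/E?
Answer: -44 + I*√370/5 ≈ -44.0 + 3.8471*I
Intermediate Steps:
B(g, E) = 1 + 1/E (B(g, E) = 2 - (-1/E + E/E) = 2 - (-1/E + 1) = 2 - (1 - 1/E) = 2 + (-1 + 1/E) = 1 + 1/E)
G(z) = 2*z
s(U) = √(-16 + U)
s(B(-4, 5)) - G(22) = √(-16 + (1 + 5)/5) - 2*22 = √(-16 + (⅕)*6) - 1*44 = √(-16 + 6/5) - 44 = √(-74/5) - 44 = I*√370/5 - 44 = -44 + I*√370/5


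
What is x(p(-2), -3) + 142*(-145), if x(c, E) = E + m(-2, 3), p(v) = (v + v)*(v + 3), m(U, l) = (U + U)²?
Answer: -20577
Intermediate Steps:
m(U, l) = 4*U² (m(U, l) = (2*U)² = 4*U²)
p(v) = 2*v*(3 + v) (p(v) = (2*v)*(3 + v) = 2*v*(3 + v))
x(c, E) = 16 + E (x(c, E) = E + 4*(-2)² = E + 4*4 = E + 16 = 16 + E)
x(p(-2), -3) + 142*(-145) = (16 - 3) + 142*(-145) = 13 - 20590 = -20577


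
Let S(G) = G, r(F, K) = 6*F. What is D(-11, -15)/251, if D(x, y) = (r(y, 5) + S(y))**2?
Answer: 11025/251 ≈ 43.924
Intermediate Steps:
D(x, y) = 49*y**2 (D(x, y) = (6*y + y)**2 = (7*y)**2 = 49*y**2)
D(-11, -15)/251 = (49*(-15)**2)/251 = (49*225)*(1/251) = 11025*(1/251) = 11025/251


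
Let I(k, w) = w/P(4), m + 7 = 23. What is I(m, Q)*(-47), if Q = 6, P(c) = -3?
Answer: 94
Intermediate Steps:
m = 16 (m = -7 + 23 = 16)
I(k, w) = -w/3 (I(k, w) = w/(-3) = w*(-1/3) = -w/3)
I(m, Q)*(-47) = -1/3*6*(-47) = -2*(-47) = 94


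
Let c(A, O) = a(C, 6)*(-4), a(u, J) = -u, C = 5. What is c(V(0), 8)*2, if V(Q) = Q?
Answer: 40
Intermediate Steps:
c(A, O) = 20 (c(A, O) = -1*5*(-4) = -5*(-4) = 20)
c(V(0), 8)*2 = 20*2 = 40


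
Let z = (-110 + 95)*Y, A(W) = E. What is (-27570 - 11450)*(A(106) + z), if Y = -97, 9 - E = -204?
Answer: -65085360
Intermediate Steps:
E = 213 (E = 9 - 1*(-204) = 9 + 204 = 213)
A(W) = 213
z = 1455 (z = (-110 + 95)*(-97) = -15*(-97) = 1455)
(-27570 - 11450)*(A(106) + z) = (-27570 - 11450)*(213 + 1455) = -39020*1668 = -65085360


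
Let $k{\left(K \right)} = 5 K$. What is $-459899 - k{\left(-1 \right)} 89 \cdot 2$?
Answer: $-459009$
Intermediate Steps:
$-459899 - k{\left(-1 \right)} 89 \cdot 2 = -459899 - 5 \left(-1\right) 89 \cdot 2 = -459899 - \left(-5\right) 89 \cdot 2 = -459899 - \left(-445\right) 2 = -459899 - -890 = -459899 + 890 = -459009$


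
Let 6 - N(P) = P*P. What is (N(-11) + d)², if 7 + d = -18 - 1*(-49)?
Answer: 8281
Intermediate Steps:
N(P) = 6 - P² (N(P) = 6 - P*P = 6 - P²)
d = 24 (d = -7 + (-18 - 1*(-49)) = -7 + (-18 + 49) = -7 + 31 = 24)
(N(-11) + d)² = ((6 - 1*(-11)²) + 24)² = ((6 - 1*121) + 24)² = ((6 - 121) + 24)² = (-115 + 24)² = (-91)² = 8281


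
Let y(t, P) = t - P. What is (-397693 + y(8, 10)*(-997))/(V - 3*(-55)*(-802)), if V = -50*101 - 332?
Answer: 395699/137712 ≈ 2.8734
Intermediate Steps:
V = -5382 (V = -5050 - 332 = -5382)
(-397693 + y(8, 10)*(-997))/(V - 3*(-55)*(-802)) = (-397693 + (8 - 1*10)*(-997))/(-5382 - 3*(-55)*(-802)) = (-397693 + (8 - 10)*(-997))/(-5382 + 165*(-802)) = (-397693 - 2*(-997))/(-5382 - 132330) = (-397693 + 1994)/(-137712) = -395699*(-1/137712) = 395699/137712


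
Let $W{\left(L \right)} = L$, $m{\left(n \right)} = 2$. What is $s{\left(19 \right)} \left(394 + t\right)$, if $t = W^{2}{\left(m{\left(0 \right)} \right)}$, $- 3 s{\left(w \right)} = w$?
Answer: $- \frac{7562}{3} \approx -2520.7$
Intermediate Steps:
$s{\left(w \right)} = - \frac{w}{3}$
$t = 4$ ($t = 2^{2} = 4$)
$s{\left(19 \right)} \left(394 + t\right) = \left(- \frac{1}{3}\right) 19 \left(394 + 4\right) = \left(- \frac{19}{3}\right) 398 = - \frac{7562}{3}$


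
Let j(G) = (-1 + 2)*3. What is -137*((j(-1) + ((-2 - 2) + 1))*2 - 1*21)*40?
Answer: 115080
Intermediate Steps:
j(G) = 3 (j(G) = 1*3 = 3)
-137*((j(-1) + ((-2 - 2) + 1))*2 - 1*21)*40 = -137*((3 + ((-2 - 2) + 1))*2 - 1*21)*40 = -137*((3 + (-4 + 1))*2 - 21)*40 = -137*((3 - 3)*2 - 21)*40 = -137*(0*2 - 21)*40 = -137*(0 - 21)*40 = -137*(-21)*40 = 2877*40 = 115080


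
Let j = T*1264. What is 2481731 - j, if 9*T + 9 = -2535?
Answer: 8517065/3 ≈ 2.8390e+6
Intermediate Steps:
T = -848/3 (T = -1 + (⅑)*(-2535) = -1 - 845/3 = -848/3 ≈ -282.67)
j = -1071872/3 (j = -848/3*1264 = -1071872/3 ≈ -3.5729e+5)
2481731 - j = 2481731 - 1*(-1071872/3) = 2481731 + 1071872/3 = 8517065/3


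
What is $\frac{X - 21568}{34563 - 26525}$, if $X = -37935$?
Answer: $- \frac{59503}{8038} \approx -7.4027$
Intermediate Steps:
$\frac{X - 21568}{34563 - 26525} = \frac{-37935 - 21568}{34563 - 26525} = - \frac{59503}{8038}$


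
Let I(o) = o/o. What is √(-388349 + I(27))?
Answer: 2*I*√97087 ≈ 623.18*I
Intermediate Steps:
I(o) = 1
√(-388349 + I(27)) = √(-388349 + 1) = √(-388348) = 2*I*√97087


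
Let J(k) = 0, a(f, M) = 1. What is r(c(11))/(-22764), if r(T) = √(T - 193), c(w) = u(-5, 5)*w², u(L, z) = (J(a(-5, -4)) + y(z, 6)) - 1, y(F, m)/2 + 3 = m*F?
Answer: -√1555/11382 ≈ -0.0034645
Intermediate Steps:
y(F, m) = -6 + 2*F*m (y(F, m) = -6 + 2*(m*F) = -6 + 2*(F*m) = -6 + 2*F*m)
u(L, z) = -7 + 12*z (u(L, z) = (0 + (-6 + 2*z*6)) - 1 = (0 + (-6 + 12*z)) - 1 = (-6 + 12*z) - 1 = -7 + 12*z)
c(w) = 53*w² (c(w) = (-7 + 12*5)*w² = (-7 + 60)*w² = 53*w²)
r(T) = √(-193 + T)
r(c(11))/(-22764) = √(-193 + 53*11²)/(-22764) = √(-193 + 53*121)*(-1/22764) = √(-193 + 6413)*(-1/22764) = √6220*(-1/22764) = (2*√1555)*(-1/22764) = -√1555/11382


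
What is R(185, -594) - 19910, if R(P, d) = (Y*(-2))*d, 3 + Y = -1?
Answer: -24662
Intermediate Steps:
Y = -4 (Y = -3 - 1 = -4)
R(P, d) = 8*d (R(P, d) = (-4*(-2))*d = 8*d)
R(185, -594) - 19910 = 8*(-594) - 19910 = -4752 - 19910 = -24662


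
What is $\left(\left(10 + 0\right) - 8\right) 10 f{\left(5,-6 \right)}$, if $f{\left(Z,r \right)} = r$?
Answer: $-120$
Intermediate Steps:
$\left(\left(10 + 0\right) - 8\right) 10 f{\left(5,-6 \right)} = \left(\left(10 + 0\right) - 8\right) 10 \left(-6\right) = \left(10 - 8\right) 10 \left(-6\right) = 2 \cdot 10 \left(-6\right) = 20 \left(-6\right) = -120$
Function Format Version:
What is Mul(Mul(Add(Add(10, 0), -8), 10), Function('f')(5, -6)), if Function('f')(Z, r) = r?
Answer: -120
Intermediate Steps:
Mul(Mul(Add(Add(10, 0), -8), 10), Function('f')(5, -6)) = Mul(Mul(Add(Add(10, 0), -8), 10), -6) = Mul(Mul(Add(10, -8), 10), -6) = Mul(Mul(2, 10), -6) = Mul(20, -6) = -120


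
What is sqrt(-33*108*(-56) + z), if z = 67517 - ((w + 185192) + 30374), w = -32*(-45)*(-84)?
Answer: sqrt(172495) ≈ 415.33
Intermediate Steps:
w = -120960 (w = 1440*(-84) = -120960)
z = -27089 (z = 67517 - ((-120960 + 185192) + 30374) = 67517 - (64232 + 30374) = 67517 - 1*94606 = 67517 - 94606 = -27089)
sqrt(-33*108*(-56) + z) = sqrt(-33*108*(-56) - 27089) = sqrt(-3564*(-56) - 27089) = sqrt(-1*(-199584) - 27089) = sqrt(199584 - 27089) = sqrt(172495)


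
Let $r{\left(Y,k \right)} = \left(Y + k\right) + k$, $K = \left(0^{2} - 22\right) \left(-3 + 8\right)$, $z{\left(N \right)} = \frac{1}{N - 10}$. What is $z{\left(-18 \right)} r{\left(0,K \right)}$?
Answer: $\frac{55}{7} \approx 7.8571$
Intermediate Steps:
$z{\left(N \right)} = \frac{1}{-10 + N}$
$K = -110$ ($K = \left(0 - 22\right) 5 = \left(-22\right) 5 = -110$)
$r{\left(Y,k \right)} = Y + 2 k$
$z{\left(-18 \right)} r{\left(0,K \right)} = \frac{0 + 2 \left(-110\right)}{-10 - 18} = \frac{0 - 220}{-28} = \left(- \frac{1}{28}\right) \left(-220\right) = \frac{55}{7}$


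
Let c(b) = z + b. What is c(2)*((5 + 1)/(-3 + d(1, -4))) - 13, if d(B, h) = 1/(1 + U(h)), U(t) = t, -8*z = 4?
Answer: -157/10 ≈ -15.700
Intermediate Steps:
z = -½ (z = -⅛*4 = -½ ≈ -0.50000)
d(B, h) = 1/(1 + h)
c(b) = -½ + b
c(2)*((5 + 1)/(-3 + d(1, -4))) - 13 = (-½ + 2)*((5 + 1)/(-3 + 1/(1 - 4))) - 13 = 3*(6/(-3 + 1/(-3)))/2 - 13 = 3*(6/(-3 - ⅓))/2 - 13 = 3*(6/(-10/3))/2 - 13 = 3*(6*(-3/10))/2 - 13 = (3/2)*(-9/5) - 13 = -27/10 - 13 = -157/10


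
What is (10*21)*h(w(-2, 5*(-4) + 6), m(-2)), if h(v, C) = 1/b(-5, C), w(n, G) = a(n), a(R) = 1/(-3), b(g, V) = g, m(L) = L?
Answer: -42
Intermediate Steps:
a(R) = -⅓
w(n, G) = -⅓
h(v, C) = -⅕ (h(v, C) = 1/(-5) = -⅕)
(10*21)*h(w(-2, 5*(-4) + 6), m(-2)) = (10*21)*(-⅕) = 210*(-⅕) = -42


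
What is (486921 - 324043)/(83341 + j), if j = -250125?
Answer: -81439/83392 ≈ -0.97658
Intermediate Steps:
(486921 - 324043)/(83341 + j) = (486921 - 324043)/(83341 - 250125) = 162878/(-166784) = 162878*(-1/166784) = -81439/83392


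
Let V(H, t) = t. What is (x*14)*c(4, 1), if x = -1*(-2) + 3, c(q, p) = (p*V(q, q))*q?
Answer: 1120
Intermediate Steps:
c(q, p) = p*q² (c(q, p) = (p*q)*q = p*q²)
x = 5 (x = 2 + 3 = 5)
(x*14)*c(4, 1) = (5*14)*(1*4²) = 70*(1*16) = 70*16 = 1120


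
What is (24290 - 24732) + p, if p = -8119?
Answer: -8561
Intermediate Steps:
(24290 - 24732) + p = (24290 - 24732) - 8119 = -442 - 8119 = -8561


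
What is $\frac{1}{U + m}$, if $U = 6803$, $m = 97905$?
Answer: $\frac{1}{104708} \approx 9.5504 \cdot 10^{-6}$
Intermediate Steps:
$\frac{1}{U + m} = \frac{1}{6803 + 97905} = \frac{1}{104708}$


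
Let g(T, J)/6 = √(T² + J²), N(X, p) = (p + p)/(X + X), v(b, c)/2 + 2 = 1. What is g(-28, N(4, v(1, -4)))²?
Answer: 28233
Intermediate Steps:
v(b, c) = -2 (v(b, c) = -4 + 2*1 = -4 + 2 = -2)
N(X, p) = p/X (N(X, p) = (2*p)/((2*X)) = (2*p)*(1/(2*X)) = p/X)
g(T, J) = 6*√(J² + T²) (g(T, J) = 6*√(T² + J²) = 6*√(J² + T²))
g(-28, N(4, v(1, -4)))² = (6*√((-2/4)² + (-28)²))² = (6*√((-2*¼)² + 784))² = (6*√((-½)² + 784))² = (6*√(¼ + 784))² = (6*√(3137/4))² = (6*(√3137/2))² = (3*√3137)² = 28233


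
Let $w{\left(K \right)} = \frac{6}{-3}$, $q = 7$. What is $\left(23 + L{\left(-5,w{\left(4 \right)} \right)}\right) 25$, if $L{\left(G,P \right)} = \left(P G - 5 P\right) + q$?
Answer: $1250$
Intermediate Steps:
$w{\left(K \right)} = -2$ ($w{\left(K \right)} = 6 \left(- \frac{1}{3}\right) = -2$)
$L{\left(G,P \right)} = 7 - 5 P + G P$ ($L{\left(G,P \right)} = \left(P G - 5 P\right) + 7 = \left(G P - 5 P\right) + 7 = \left(- 5 P + G P\right) + 7 = 7 - 5 P + G P$)
$\left(23 + L{\left(-5,w{\left(4 \right)} \right)}\right) 25 = \left(23 - -27\right) 25 = \left(23 + \left(7 + 10 + 10\right)\right) 25 = \left(23 + 27\right) 25 = 50 \cdot 25 = 1250$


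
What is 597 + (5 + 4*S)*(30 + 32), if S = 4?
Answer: 1899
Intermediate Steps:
597 + (5 + 4*S)*(30 + 32) = 597 + (5 + 4*4)*(30 + 32) = 597 + (5 + 16)*62 = 597 + 21*62 = 597 + 1302 = 1899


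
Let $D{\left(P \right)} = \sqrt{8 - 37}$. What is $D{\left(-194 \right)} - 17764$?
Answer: $-17764 + i \sqrt{29} \approx -17764.0 + 5.3852 i$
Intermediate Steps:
$D{\left(P \right)} = i \sqrt{29}$ ($D{\left(P \right)} = \sqrt{-29} = i \sqrt{29}$)
$D{\left(-194 \right)} - 17764 = i \sqrt{29} - 17764 = -17764 + i \sqrt{29}$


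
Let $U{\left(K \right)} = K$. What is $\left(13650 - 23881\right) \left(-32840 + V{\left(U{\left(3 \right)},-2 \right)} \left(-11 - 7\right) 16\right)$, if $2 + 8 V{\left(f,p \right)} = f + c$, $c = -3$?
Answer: $335249408$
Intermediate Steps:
$V{\left(f,p \right)} = - \frac{5}{8} + \frac{f}{8}$ ($V{\left(f,p \right)} = - \frac{1}{4} + \frac{f - 3}{8} = - \frac{1}{4} + \frac{-3 + f}{8} = - \frac{1}{4} + \left(- \frac{3}{8} + \frac{f}{8}\right) = - \frac{5}{8} + \frac{f}{8}$)
$\left(13650 - 23881\right) \left(-32840 + V{\left(U{\left(3 \right)},-2 \right)} \left(-11 - 7\right) 16\right) = \left(13650 - 23881\right) \left(-32840 + \left(- \frac{5}{8} + \frac{1}{8} \cdot 3\right) \left(-11 - 7\right) 16\right) = - 10231 \left(-32840 + \left(- \frac{5}{8} + \frac{3}{8}\right) \left(-11 - 7\right) 16\right) = - 10231 \left(-32840 + \left(- \frac{1}{4}\right) \left(-18\right) 16\right) = - 10231 \left(-32840 + \frac{9}{2} \cdot 16\right) = - 10231 \left(-32840 + 72\right) = \left(-10231\right) \left(-32768\right) = 335249408$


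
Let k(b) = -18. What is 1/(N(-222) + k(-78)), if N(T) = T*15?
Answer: -1/3348 ≈ -0.00029869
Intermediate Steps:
N(T) = 15*T
1/(N(-222) + k(-78)) = 1/(15*(-222) - 18) = 1/(-3330 - 18) = 1/(-3348) = -1/3348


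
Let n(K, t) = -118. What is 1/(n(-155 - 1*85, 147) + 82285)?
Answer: 1/82167 ≈ 1.2170e-5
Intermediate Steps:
1/(n(-155 - 1*85, 147) + 82285) = 1/(-118 + 82285) = 1/82167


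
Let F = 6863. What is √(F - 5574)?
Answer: √1289 ≈ 35.903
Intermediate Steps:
√(F - 5574) = √(6863 - 5574) = √1289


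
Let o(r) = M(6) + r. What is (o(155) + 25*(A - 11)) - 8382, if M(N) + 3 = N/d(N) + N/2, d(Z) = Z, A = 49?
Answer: -7276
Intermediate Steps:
M(N) = -2 + N/2 (M(N) = -3 + (N/N + N/2) = -3 + (1 + N*(½)) = -3 + (1 + N/2) = -2 + N/2)
o(r) = 1 + r (o(r) = (-2 + (½)*6) + r = (-2 + 3) + r = 1 + r)
(o(155) + 25*(A - 11)) - 8382 = ((1 + 155) + 25*(49 - 11)) - 8382 = (156 + 25*38) - 8382 = (156 + 950) - 8382 = 1106 - 8382 = -7276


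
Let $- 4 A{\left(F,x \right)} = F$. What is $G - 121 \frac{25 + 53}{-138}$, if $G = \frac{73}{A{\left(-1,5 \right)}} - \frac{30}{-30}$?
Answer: $\frac{8312}{23} \approx 361.39$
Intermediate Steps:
$A{\left(F,x \right)} = - \frac{F}{4}$
$G = 293$ ($G = \frac{73}{\left(- \frac{1}{4}\right) \left(-1\right)} - \frac{30}{-30} = 73 \frac{1}{\frac{1}{4}} - -1 = 73 \cdot 4 + 1 = 292 + 1 = 293$)
$G - 121 \frac{25 + 53}{-138} = 293 - 121 \frac{25 + 53}{-138} = 293 - 121 \cdot 78 \left(- \frac{1}{138}\right) = 293 - - \frac{1573}{23} = 293 + \frac{1573}{23} = \frac{8312}{23}$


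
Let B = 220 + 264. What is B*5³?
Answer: 60500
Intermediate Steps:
B = 484
B*5³ = 484*5³ = 484*125 = 60500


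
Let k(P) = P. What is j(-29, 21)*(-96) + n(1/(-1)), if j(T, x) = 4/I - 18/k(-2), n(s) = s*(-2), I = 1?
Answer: -1246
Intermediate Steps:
n(s) = -2*s
j(T, x) = 13 (j(T, x) = 4/1 - 18/(-2) = 4*1 - 18*(-1/2) = 4 + 9 = 13)
j(-29, 21)*(-96) + n(1/(-1)) = 13*(-96) - 2/(-1) = -1248 - 2*(-1) = -1248 + 2 = -1246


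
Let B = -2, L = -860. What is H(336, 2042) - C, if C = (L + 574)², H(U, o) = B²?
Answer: -81792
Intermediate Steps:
H(U, o) = 4 (H(U, o) = (-2)² = 4)
C = 81796 (C = (-860 + 574)² = (-286)² = 81796)
H(336, 2042) - C = 4 - 1*81796 = 4 - 81796 = -81792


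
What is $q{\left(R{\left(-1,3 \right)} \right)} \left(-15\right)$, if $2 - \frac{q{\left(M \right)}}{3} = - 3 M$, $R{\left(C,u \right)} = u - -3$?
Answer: $-900$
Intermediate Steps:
$R{\left(C,u \right)} = 3 + u$ ($R{\left(C,u \right)} = u + 3 = 3 + u$)
$q{\left(M \right)} = 6 + 9 M$ ($q{\left(M \right)} = 6 - 3 \left(- 3 M\right) = 6 + 9 M$)
$q{\left(R{\left(-1,3 \right)} \right)} \left(-15\right) = \left(6 + 9 \left(3 + 3\right)\right) \left(-15\right) = \left(6 + 9 \cdot 6\right) \left(-15\right) = \left(6 + 54\right) \left(-15\right) = 60 \left(-15\right) = -900$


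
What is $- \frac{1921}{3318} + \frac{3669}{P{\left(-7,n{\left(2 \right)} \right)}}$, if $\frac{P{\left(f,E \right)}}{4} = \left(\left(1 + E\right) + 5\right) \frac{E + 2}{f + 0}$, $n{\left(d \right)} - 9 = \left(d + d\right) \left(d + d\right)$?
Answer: $- \frac{5091539}{617148} \approx -8.2501$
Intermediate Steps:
$n{\left(d \right)} = 9 + 4 d^{2}$ ($n{\left(d \right)} = 9 + \left(d + d\right) \left(d + d\right) = 9 + 2 d 2 d = 9 + 4 d^{2}$)
$P{\left(f,E \right)} = \frac{4 \left(2 + E\right) \left(6 + E\right)}{f}$ ($P{\left(f,E \right)} = 4 \left(\left(1 + E\right) + 5\right) \frac{E + 2}{f + 0} = 4 \left(6 + E\right) \frac{2 + E}{f} = 4 \frac{\left(2 + E\right) \left(6 + E\right)}{f} = \frac{4 \left(2 + E\right) \left(6 + E\right)}{f}$)
$- \frac{1921}{3318} + \frac{3669}{P{\left(-7,n{\left(2 \right)} \right)}} = - \frac{1921}{3318} + \frac{3669}{4 \frac{1}{-7} \left(12 + \left(9 + 4 \cdot 2^{2}\right)^{2} + 8 \left(9 + 4 \cdot 2^{2}\right)\right)} = \left(-1921\right) \frac{1}{3318} + \frac{3669}{4 \left(- \frac{1}{7}\right) \left(12 + \left(9 + 4 \cdot 4\right)^{2} + 8 \left(9 + 4 \cdot 4\right)\right)} = - \frac{1921}{3318} + \frac{3669}{4 \left(- \frac{1}{7}\right) \left(12 + \left(9 + 16\right)^{2} + 8 \left(9 + 16\right)\right)} = - \frac{1921}{3318} + \frac{3669}{4 \left(- \frac{1}{7}\right) \left(12 + 25^{2} + 8 \cdot 25\right)} = - \frac{1921}{3318} + \frac{3669}{4 \left(- \frac{1}{7}\right) \left(12 + 625 + 200\right)} = - \frac{1921}{3318} + \frac{3669}{4 \left(- \frac{1}{7}\right) 837} = - \frac{1921}{3318} + \frac{3669}{- \frac{3348}{7}} = - \frac{1921}{3318} + 3669 \left(- \frac{7}{3348}\right) = - \frac{1921}{3318} - \frac{8561}{1116} = - \frac{5091539}{617148}$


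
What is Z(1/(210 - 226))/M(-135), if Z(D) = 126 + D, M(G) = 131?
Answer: 2015/2096 ≈ 0.96136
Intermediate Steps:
Z(1/(210 - 226))/M(-135) = (126 + 1/(210 - 226))/131 = (126 + 1/(-16))*(1/131) = (126 - 1/16)*(1/131) = (2015/16)*(1/131) = 2015/2096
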